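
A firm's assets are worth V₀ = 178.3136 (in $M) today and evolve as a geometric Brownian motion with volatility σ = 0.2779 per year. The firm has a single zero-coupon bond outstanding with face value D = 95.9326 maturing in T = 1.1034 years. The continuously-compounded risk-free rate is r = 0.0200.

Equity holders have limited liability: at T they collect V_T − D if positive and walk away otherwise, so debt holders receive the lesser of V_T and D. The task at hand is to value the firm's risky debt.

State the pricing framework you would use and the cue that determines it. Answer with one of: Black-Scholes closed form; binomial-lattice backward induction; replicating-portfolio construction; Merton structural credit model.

Key observation: a levered firm with one bullet debt due at 1.1034 years is the canonical structural-credit setup: equity is a call on the firm's assets struck at the face value.

framework: Merton structural credit model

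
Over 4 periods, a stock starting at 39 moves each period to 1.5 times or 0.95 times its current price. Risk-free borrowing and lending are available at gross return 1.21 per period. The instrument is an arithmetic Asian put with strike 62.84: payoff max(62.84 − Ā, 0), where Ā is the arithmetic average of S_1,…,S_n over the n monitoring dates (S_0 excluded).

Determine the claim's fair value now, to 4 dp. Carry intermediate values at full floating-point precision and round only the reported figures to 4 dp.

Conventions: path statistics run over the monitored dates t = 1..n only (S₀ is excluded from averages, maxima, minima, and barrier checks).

With p* = (R−d)/(u−d) = 0.4727, sum probability × payoff across the paths and divide by R^4.
Enumerate all 2^4 = 16 price paths (U = up ×1.5, D = down ×0.95); each path with k up-moves has probability p*^k·(1−p*)^(4−k).
DDDD: Ā=34.3627, payoff=28.4773, prob=0.077293
UDDD: Ā=54.2569, payoff=8.5831, prob=0.069297
DUDD: Ā=48.8944, payoff=13.9456, prob=0.069297
UUDD: Ā=77.2017, payoff=0.0000, prob=0.062129
DDUD: Ā=43.8000, payoff=19.0400, prob=0.069297
UDUD: Ā=69.1580, payoff=0.0000, prob=0.062129
DUUD: Ā=63.7955, payoff=0.0000, prob=0.062129
UUUD: Ā=100.7297, payoff=0.0000, prob=0.055702
DDDU: Ā=38.9604, payoff=23.8796, prob=0.069297
UDDU: Ā=61.5164, payoff=1.3236, prob=0.062129
DUDU: Ā=56.1539, payoff=6.6861, prob=0.062129
UUDU: Ā=88.6641, payoff=0.0000, prob=0.055702
DDUU: Ā=51.0595, payoff=11.7805, prob=0.062129
UDUU: Ā=80.6203, payoff=0.0000, prob=0.055702
DUUU: Ā=75.2578, payoff=0.0000, prob=0.055702
UUUU: Ā=118.8281, payoff=0.0000, prob=0.049939
Price = Σ prob·payoff / R^4 = 7.966023 / 2.143589 = 3.7162

price = 3.7162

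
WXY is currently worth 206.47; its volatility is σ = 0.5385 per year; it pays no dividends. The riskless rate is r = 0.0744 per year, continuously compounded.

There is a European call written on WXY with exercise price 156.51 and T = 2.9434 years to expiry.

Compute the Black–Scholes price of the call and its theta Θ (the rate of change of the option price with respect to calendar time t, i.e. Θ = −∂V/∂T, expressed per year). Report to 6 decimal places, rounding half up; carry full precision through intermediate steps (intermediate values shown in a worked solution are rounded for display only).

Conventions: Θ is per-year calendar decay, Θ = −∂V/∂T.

σ√T = 0.5385·√2.9434 = 0.923869
d₁ = (ln(S/K) + (r+σ²/2)T) / (σ√T) = (ln(206.47/156.51) + (0.0744+0.5385²/2)·2.9434) / 0.923869 = (0.277035 + 0.645756) / 0.923869 = 0.998833
d₂ = d₁ − σ√T = 0.998833 − 0.923869 = 0.074964
e^{−rT} = 0.803331
N(d₁) = 0.841062,  N(d₂) = 0.529878
Call price V = S·N(d₁) − K·e^{−rT}·N(d₂) = 173.654129 − 66.621236 = 107.032893
φ(d₁) = (1/√(2π))·e^{−d₁²/2} = 0.242253
Θ = −S·φ(d₁)·σ/(2√T) − r·K·e^{−rT}·N(d₂) = −7.849775 − 4.956620 = -12.806395

price = 107.032893
Θ = -12.806395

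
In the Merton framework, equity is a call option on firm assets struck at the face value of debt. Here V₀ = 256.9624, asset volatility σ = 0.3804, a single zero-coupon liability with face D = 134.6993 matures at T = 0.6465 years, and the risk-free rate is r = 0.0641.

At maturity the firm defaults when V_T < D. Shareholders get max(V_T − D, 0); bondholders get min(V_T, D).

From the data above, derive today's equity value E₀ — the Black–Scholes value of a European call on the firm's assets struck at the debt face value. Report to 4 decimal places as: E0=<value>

Apply the equity-as-call identities (strike 134.6993, horizon 0.6465 years):
d₁ = [ln(V₀/D) + (r + σ²/2)T] / (σ√T)
   = [ln(256.9624/134.6993) + (0.0641 + 0.5·0.3804²)·0.6465] / (0.3804·√0.6465)
   = [0.645885 + 0.088216] / 0.305861 = 2.400110
d₂ = d₁ − σ√T = 2.400110 − 0.305861 = 2.094248
N(d₁) = 0.991805,  N(d₂) = 0.981881,  e^(−rT) = 0.959406
E₀ = V₀·N(d₁) − D·e^(−rT)·N(d₂)
   = 256.9624·0.991805 − 134.6993·0.959406·0.981881 = 127.966754

E0=127.9668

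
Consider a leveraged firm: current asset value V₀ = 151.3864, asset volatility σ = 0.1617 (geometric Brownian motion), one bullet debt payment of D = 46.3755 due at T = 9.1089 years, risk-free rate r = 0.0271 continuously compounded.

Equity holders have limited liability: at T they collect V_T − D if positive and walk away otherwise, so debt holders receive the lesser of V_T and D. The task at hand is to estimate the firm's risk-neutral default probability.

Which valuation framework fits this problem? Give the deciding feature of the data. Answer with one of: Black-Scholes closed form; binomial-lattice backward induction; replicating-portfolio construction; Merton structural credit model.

Key observation: the asked-for credit quantity lives on the firm's capital structure — asset value, asset volatility, debt face 46.3755 — which is the structural model's domain.

framework: Merton structural credit model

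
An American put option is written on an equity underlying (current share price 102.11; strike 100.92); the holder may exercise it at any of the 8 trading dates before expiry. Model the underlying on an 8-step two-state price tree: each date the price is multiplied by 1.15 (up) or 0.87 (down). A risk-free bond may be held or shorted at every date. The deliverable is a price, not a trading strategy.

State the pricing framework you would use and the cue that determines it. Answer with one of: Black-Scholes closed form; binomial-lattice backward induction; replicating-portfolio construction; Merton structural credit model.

Key observation: early exercise of the strike-100.92 put must be checked at each of the 8 dates (spot 102.11), which forces a node-by-node comparison of intrinsic and continuation value backward from expiry.

framework: binomial-lattice backward induction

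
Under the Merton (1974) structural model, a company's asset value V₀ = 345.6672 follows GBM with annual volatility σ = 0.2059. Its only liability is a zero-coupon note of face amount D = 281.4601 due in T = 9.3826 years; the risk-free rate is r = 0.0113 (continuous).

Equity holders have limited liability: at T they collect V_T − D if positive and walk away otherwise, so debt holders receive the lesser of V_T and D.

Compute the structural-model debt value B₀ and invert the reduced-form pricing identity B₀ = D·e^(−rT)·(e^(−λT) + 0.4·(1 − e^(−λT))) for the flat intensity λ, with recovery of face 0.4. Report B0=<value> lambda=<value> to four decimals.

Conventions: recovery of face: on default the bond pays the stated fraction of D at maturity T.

B0=216.8190 lambda=0.0291

Work the structural quantities from V₀ = 345.6672 against face 281.4601:
d₁ = [ln(V₀/D) + (r + σ²/2)T] / (σ√T)
   = [ln(345.6672/281.4601) + (0.0113 + 0.5·0.2059²)·9.3826] / (0.2059·√9.3826)
   = [0.205486 + 0.304910] / 0.630693 = 0.809262
d₂ = d₁ − σ√T = 0.809262 − 0.630693 = 0.178569
N(d₁) = 0.790818,  N(d₂) = 0.570862,  e^(−rT) = 0.899404
E₀ = V₀·N(d₁) − D·e^(−rT)·N(d₂)
   = 345.6672·0.790818 − 281.4601·0.899404·0.570862 = 128.848208
B₀ = V₀ − E₀ = 345.6672 − 128.848208 = 216.818992
e^(−λT) = (B₀·e^(rT)/D − 0.4)/(1 − 0.4) = (216.8190·1.111848/281.4601 − 0.4)/0.6 = 0.76082841
λ = −ln(0.76082841)/9.3826 = 0.029133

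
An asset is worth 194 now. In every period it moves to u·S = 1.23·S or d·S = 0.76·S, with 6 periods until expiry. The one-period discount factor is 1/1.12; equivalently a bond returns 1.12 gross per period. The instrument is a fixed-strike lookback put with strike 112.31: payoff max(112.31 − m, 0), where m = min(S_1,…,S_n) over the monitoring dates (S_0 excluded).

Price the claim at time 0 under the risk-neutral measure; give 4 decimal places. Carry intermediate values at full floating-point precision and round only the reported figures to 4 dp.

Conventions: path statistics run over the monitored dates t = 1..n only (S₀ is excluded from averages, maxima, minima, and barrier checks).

With p* = (R−d)/(u−d) = 0.7660, sum probability × payoff across the paths and divide by R^6.
Enumerate all 2^6 = 64 price paths (U = up ×1.23, D = down ×0.76); each path with k up-moves has probability p*^k·(1−p*)^(6−k).
DDDDDD: m=37.3838, payoff=74.9262, prob=0.000164
UDDDDD: m=60.5027, payoff=51.8073, prob=0.000538
DUDDDD: m=60.5027, payoff=51.8073, prob=0.000538
UUDDDD: m=97.9189, payoff=14.3911, prob=0.001760
DDUDDD: m=60.5027, payoff=51.8073, prob=0.000538
UDUDDD: m=97.9189, payoff=14.3911, prob=0.001760
DUUDDD: m=97.9189, payoff=14.3911, prob=0.001760
UUUDDD: m=158.4739, payoff=0.0000, prob=0.005761
DDDUDD: m=60.5027, payoff=51.8073, prob=0.000538
UDDUDD: m=97.9189, payoff=14.3911, prob=0.001760
DUDUDD: m=97.9189, payoff=14.3911, prob=0.001760
UUDUDD: m=158.4739, payoff=0.0000, prob=0.005761
DDUUDD: m=97.9189, payoff=14.3911, prob=0.001760
UDUUDD: m=158.4739, payoff=0.0000, prob=0.005761
DUUUDD: m=147.4400, payoff=0.0000, prob=0.005761
UUUUDD: m=238.6200, payoff=0.0000, prob=0.018854
DDDDUD: m=60.5027, payoff=51.8073, prob=0.000538
UDDDUD: m=97.9189, payoff=14.3911, prob=0.001760
DUDDUD: m=97.9189, payoff=14.3911, prob=0.001760
UUDDUD: m=158.4739, payoff=0.0000, prob=0.005761
DDUDUD: m=97.9189, payoff=14.3911, prob=0.001760
UDUDUD: m=158.4739, payoff=0.0000, prob=0.005761
DUUDUD: m=147.4400, payoff=0.0000, prob=0.005761
UUUDUD: m=238.6200, payoff=0.0000, prob=0.018854
DDDUUD: m=85.1613, payoff=27.1487, prob=0.001760
UDDUUD: m=137.8269, payoff=0.0000, prob=0.005761
DUDUUD: m=137.8269, payoff=0.0000, prob=0.005761
UUDUUD: m=223.0620, payoff=0.0000, prob=0.018854
DDUUUD: m=112.0544, payoff=0.2556, prob=0.005761
UDUUUD: m=181.3512, payoff=0.0000, prob=0.018854
DUUUUD: m=147.4400, payoff=0.0000, prob=0.018854
UUUUUD: m=238.6200, payoff=0.0000, prob=0.061705
DDDDDU: m=49.1892, payoff=63.1208, prob=0.000538
UDDDDU: m=79.6088, payoff=32.7012, prob=0.001760
DUDDDU: m=79.6088, payoff=32.7012, prob=0.001760
UUDDDU: m=128.8406, payoff=0.0000, prob=0.005761
DDUDDU: m=79.6088, payoff=32.7012, prob=0.001760
UDUDDU: m=128.8406, payoff=0.0000, prob=0.005761
DUUDDU: m=128.8406, payoff=0.0000, prob=0.005761
UUUDDU: m=208.5183, payoff=0.0000, prob=0.018854
DDDUDU: m=79.6088, payoff=32.7012, prob=0.001760
UDDUDU: m=128.8406, payoff=0.0000, prob=0.005761
DUDUDU: m=128.8406, payoff=0.0000, prob=0.005761
UUDUDU: m=208.5183, payoff=0.0000, prob=0.018854
DDUUDU: m=112.0544, payoff=0.2556, prob=0.005761
UDUUDU: m=181.3512, payoff=0.0000, prob=0.018854
DUUUDU: m=147.4400, payoff=0.0000, prob=0.018854
UUUUDU: m=238.6200, payoff=0.0000, prob=0.061705
DDDDUU: m=64.7226, payoff=47.5874, prob=0.001760
UDDDUU: m=104.7485, payoff=7.5615, prob=0.005761
DUDDUU: m=104.7485, payoff=7.5615, prob=0.005761
UUDDUU: m=169.5271, payoff=0.0000, prob=0.018854
DDUDUU: m=104.7485, payoff=7.5615, prob=0.005761
UDUDUU: m=169.5271, payoff=0.0000, prob=0.018854
DUUDUU: m=147.4400, payoff=0.0000, prob=0.018854
UUUDUU: m=238.6200, payoff=0.0000, prob=0.061705
DDDUUU: m=85.1613, payoff=27.1487, prob=0.005761
UDDUUU: m=137.8269, payoff=0.0000, prob=0.018854
DUDUUU: m=137.8269, payoff=0.0000, prob=0.018854
UUDUUU: m=223.0620, payoff=0.0000, prob=0.061705
DDUUUU: m=112.0544, payoff=0.2556, prob=0.018854
UDUUUU: m=181.3512, payoff=0.0000, prob=0.061705
DUUUUU: m=147.4400, payoff=0.0000, prob=0.061705
UUUUUU: m=238.6200, payoff=0.0000, prob=0.201943
Price = Σ prob·payoff / R^6 = 1.070258 / 1.973823 = 0.5422

price = 0.5422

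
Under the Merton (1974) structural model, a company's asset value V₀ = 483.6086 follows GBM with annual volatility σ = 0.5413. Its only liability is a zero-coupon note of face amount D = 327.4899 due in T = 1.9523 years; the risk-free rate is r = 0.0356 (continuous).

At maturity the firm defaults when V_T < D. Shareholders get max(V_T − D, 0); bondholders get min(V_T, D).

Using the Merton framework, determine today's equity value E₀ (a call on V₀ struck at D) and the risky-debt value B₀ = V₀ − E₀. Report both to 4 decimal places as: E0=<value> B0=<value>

E0=224.7335 B0=258.8751

With assets at 483.6086 and a single debt payment of 327.4899 at 1.9523 years:
d₁ = [ln(V₀/D) + (r + σ²/2)T] / (σ√T)
   = [ln(483.6086/327.4899) + (0.0356 + 0.5·0.5413²)·1.9523] / (0.5413·√1.9523)
   = [0.389819 + 0.355519] / 0.756330 = 0.985467
d₂ = d₁ − σ√T = 0.985467 − 0.756330 = 0.229137
N(d₁) = 0.837803,  N(d₂) = 0.590619,  e^(−rT) = 0.932858
E₀ = V₀·N(d₁) − D·e^(−rT)·N(d₂)
   = 483.6086·0.837803 − 327.4899·0.932858·0.590619 = 224.733513
B₀ = V₀ − E₀ = 483.6086 − 224.733513 = 258.875087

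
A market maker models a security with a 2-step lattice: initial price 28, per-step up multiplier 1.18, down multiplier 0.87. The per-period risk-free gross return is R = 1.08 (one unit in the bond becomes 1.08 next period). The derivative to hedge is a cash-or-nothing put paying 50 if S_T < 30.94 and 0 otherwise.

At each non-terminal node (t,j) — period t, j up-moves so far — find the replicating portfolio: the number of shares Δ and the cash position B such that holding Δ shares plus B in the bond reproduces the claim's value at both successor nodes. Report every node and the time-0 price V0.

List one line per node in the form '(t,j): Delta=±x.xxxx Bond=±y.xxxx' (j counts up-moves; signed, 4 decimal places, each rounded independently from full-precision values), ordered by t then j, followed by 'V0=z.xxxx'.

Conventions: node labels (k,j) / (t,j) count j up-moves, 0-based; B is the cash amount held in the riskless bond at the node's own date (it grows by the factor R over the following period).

Since d<R<u, set p* = (R−d)/(u−d) = 0.6774; price each node as the discounted p*-expectation of its children.
Expiry values: V(2,0)=50.0000, V(2,1)=50.0000, V(2,2)=0.0000
  t=1,j=0: stock 24.3600 → up 28.7448 (V=50.0000), down 21.1932 (V=50.0000). Price 46.2963; hedge Δ=0.0000, bond B=46.2963.
  t=1,j=1: stock 33.0400 → up 38.9872 (V=0.0000), down 28.7448 (V=50.0000). Price 14.9343; hedge Δ=-4.8817, bond B=176.2246.
  t=0,j=0: stock 28.0000 → up 33.0400 (V=14.9343), down 24.3600 (V=46.2963). Price 23.1954; hedge Δ=-3.6131, bond B=124.3632.
Sanity check at the root: Δ(0,0)·S0 + B(0,0) reproduces V0 = 23.1954.

(0,0): Delta=-3.6131 Bond=124.3632
(1,0): Delta=0.0000 Bond=46.2963
(1,1): Delta=-4.8817 Bond=176.2246
V0=23.1954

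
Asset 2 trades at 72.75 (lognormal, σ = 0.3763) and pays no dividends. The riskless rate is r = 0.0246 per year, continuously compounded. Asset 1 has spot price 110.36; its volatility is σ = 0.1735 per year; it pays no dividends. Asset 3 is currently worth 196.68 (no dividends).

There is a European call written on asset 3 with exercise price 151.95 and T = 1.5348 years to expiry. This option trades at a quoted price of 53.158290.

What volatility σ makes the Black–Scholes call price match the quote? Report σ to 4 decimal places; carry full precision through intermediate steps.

At σ = 0.2100 the Black–Scholes value reproduces the quote:
σ√T = 0.21·√1.5348 = 0.260163
d₁ = (ln(S/K) + (r+σ²/2)T) / (σ√T) = (ln(196.68/151.95) + (0.0246+0.21²/2)·1.5348) / 0.260163 = (0.258027 + 0.071598) / 0.260163 = 1.266995
d₂ = d₁ − σ√T = 1.266995 − 0.260163 = 1.006832
e^{−rT} = 0.962948
N(d₁) = 0.897421,  N(d₂) = 0.842992
V = S·N(d₁) − K·e^{−rT}·N(d₂) = 176.504851 − 123.346560 = 53.158290 (equal to the quote); since ∂V/∂σ > 0 for all σ, the implied volatility is unique

sigma = 0.2100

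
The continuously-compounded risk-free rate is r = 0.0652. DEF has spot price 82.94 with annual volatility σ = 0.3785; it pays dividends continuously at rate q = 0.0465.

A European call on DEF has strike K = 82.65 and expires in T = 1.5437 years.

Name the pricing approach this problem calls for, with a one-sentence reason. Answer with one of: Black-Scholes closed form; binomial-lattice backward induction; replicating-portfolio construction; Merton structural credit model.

Key observation: a European claim on DEF (strike 82.65) — a lognormal (GBM) underlying with constant rate and volatility — has an exact closed-form value; no lattice or capital structure is involved.

framework: Black-Scholes closed form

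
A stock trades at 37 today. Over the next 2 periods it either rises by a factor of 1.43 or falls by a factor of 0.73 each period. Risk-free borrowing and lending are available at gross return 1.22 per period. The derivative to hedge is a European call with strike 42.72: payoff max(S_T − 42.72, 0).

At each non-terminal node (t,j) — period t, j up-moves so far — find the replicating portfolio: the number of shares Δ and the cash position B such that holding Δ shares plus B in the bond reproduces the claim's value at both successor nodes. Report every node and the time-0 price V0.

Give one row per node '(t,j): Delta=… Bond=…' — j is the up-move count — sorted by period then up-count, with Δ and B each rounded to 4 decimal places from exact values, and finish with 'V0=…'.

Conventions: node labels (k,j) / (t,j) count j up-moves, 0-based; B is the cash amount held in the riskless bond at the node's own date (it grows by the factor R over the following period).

(0,0): Delta=0.7298 Bond=-16.1564
(1,0): Delta=0.0000 Bond=0.0000
(1,1): Delta=0.8894 Bond=-28.1583
V0=10.8447

The replicating-portfolio and risk-neutral prices coincide; use p* = (1.22−0.73)/(1.43−0.73) = 0.7000 for the latter.
At maturity the claim pays: V(2,0)=0.0000, V(2,1)=0.0000, V(2,2)=32.9413
  t=1,j=0: stock 27.0100 → up 38.6243 (V=0.0000), down 19.7173 (V=0.0000). Price 0.0000; hedge Δ=0.0000, bond B=0.0000.
  t=1,j=1: stock 52.9100 → up 75.6613 (V=32.9413), down 38.6243 (V=0.0000). Price 18.9007; hedge Δ=0.8894, bond B=-28.1583.
  t=0,j=0: stock 37.0000 → up 52.9100 (V=18.9007), down 27.0100 (V=0.0000). Price 10.8447; hedge Δ=0.7298, bond B=-16.1564.
Verification: the root portfolio costs Δ(0,0)·S0 + B(0,0) = 10.8447, matching V0.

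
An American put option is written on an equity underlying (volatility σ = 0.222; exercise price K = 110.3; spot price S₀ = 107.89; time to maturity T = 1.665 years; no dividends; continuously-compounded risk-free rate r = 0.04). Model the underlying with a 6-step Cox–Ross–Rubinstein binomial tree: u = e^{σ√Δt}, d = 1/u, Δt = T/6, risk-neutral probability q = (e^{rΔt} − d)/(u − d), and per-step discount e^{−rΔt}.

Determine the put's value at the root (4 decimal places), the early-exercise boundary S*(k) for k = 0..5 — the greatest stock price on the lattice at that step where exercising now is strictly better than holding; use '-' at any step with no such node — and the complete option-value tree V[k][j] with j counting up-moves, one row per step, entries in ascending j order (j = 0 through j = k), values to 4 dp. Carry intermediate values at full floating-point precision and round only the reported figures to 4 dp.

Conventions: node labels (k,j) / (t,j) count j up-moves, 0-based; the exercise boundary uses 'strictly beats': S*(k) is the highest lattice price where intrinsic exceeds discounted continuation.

params: Δt=0.27750 u=1.12406 d=0.88963 q=0.51841 e^(-rΔt)=0.98896
t_6 payoffs: 56.8131 42.7188 24.9107 2.4100 0.0000 0.0000 0.0000
t_5: node(5,0) S=60.1225 payoff=50.1775 vs cont=48.9600 → 50.1775 [stop]  node(5,1) S=75.9652 payoff=34.3348 vs cont=33.1173 → 34.3348 [stop]  node(5,2) S=95.9826 payoff=14.3174 vs cont=13.0999 → 14.3174 [stop]  node(5,3) S=121.2747 payoff=0.0000 vs cont=1.1478 → 1.1478 [wait]  node(5,4) S=153.2314 payoff=0.0000 vs cont=0.0000 → 0.0000 [wait]  node(5,5) S=193.6091 payoff=0.0000 vs cont=0.0000 → 0.0000 [wait]  ⇒ S*(5)=95.9826
t_4: node(4,0) S=67.5812 payoff=42.7188 vs cont=41.5013 → 42.7188 [stop]  node(4,1) S=85.3893 payoff=24.9107 vs cont=23.6932 → 24.9107 [stop]  node(4,2) S=107.8900 payoff=2.4100 vs cont=7.4075 → 7.4075 [wait]  node(4,3) S=136.3198 payoff=0.0000 vs cont=0.5467 → 0.5467 [wait]  node(4,4) S=172.2411 payoff=0.0000 vs cont=0.0000 → 0.0000 [wait]  ⇒ S*(4)=85.3893
t_3: node(3,0) S=75.9652 payoff=34.3348 vs cont=33.1173 → 34.3348 [stop]  node(3,1) S=95.9826 payoff=14.3174 vs cont=15.6620 → 15.6620 [wait]  node(3,2) S=121.2747 payoff=0.0000 vs cont=3.8083 → 3.8083 [wait]  node(3,3) S=153.2314 payoff=0.0000 vs cont=0.2604 → 0.2604 [wait]  ⇒ S*(3)=75.9652
t_2: node(2,0) S=85.3893 payoff=24.9107 vs cont=24.3825 → 24.9107 [stop]  node(2,1) S=107.8900 payoff=2.4100 vs cont=9.4119 → 9.4119 [wait]  node(2,2) S=136.3198 payoff=0.0000 vs cont=1.9473 → 1.9473 [wait]  ⇒ S*(2)=85.3893
t_1: node(1,0) S=95.9826 payoff=14.3174 vs cont=16.6897 → 16.6897 [wait]  node(1,1) S=121.2747 payoff=0.0000 vs cont=5.4810 → 5.4810 [wait]  ⇒ S*(1)=-
t_0: node(0,0) S=107.8900 payoff=2.4100 vs cont=10.7589 → 10.7589 [wait]  ⇒ S*(0)=-

price = 10.7589
boundary = - - 85.3893 75.9652 85.3893 95.9826
tree:
10.7589
16.6897 5.4810
24.9107 9.4119 1.9473
34.3348 15.6620 3.8083 0.2604
42.7188 24.9107 7.4075 0.5467 0.0000
50.1775 34.3348 14.3174 1.1478 0.0000 0.0000
56.8131 42.7188 24.9107 2.4100 0.0000 0.0000 0.0000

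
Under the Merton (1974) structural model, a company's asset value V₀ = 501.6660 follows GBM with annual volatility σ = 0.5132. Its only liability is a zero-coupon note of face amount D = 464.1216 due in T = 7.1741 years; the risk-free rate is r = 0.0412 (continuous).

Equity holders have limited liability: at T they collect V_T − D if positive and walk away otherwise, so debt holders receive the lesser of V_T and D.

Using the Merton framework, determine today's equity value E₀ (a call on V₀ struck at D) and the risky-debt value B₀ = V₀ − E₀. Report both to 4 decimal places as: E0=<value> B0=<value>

E0=299.9686 B0=201.6974

Work the structural quantities from V₀ = 501.6660 against face 464.1216:
d₁ = [ln(V₀/D) + (r + σ²/2)T] / (σ√T)
   = [ln(501.6660/464.1216) + (0.0412 + 0.5·0.5132²)·7.1741] / (0.5132·√7.1741)
   = [0.077788 + 1.240309] / 1.374581 = 0.958908
d₂ = d₁ − σ√T = 0.958908 − 1.374581 = -0.415673
N(d₁) = 0.831198,  N(d₂) = 0.338825,  e^(−rT) = 0.744105
E₀ = V₀·N(d₁) − D·e^(−rT)·N(d₂)
   = 501.6660·0.831198 − 464.1216·0.744105·0.338825 = 299.968631
B₀ = V₀ − E₀ = 501.6660 − 299.968631 = 201.697369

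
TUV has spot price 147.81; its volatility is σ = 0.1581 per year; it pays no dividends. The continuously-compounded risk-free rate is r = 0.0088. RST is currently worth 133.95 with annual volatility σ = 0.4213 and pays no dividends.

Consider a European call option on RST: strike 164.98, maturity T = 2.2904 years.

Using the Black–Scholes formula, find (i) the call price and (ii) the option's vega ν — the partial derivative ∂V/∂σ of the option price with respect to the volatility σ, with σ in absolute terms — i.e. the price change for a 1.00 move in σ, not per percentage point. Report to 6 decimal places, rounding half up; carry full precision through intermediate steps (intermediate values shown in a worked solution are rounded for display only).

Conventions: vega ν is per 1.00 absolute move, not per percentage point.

σ√T = 0.4213·√2.2904 = 0.637598
d₁ = (ln(S/K) + (r+σ²/2)T) / (σ√T) = (ln(133.95/164.98) + (0.0088+0.4213²/2)·2.2904) / 0.637598 = (-0.208358 + 0.223421) / 0.637598 = 0.023626
d₂ = d₁ − σ√T = 0.023626 − 0.637598 = -0.613973
e^{−rT} = 0.980046
N(d₁) = 0.509424,  N(d₂) = 0.269617
Call price V = S·N(d₁) − K·e^{−rT}·N(d₂) = 68.237394 − 43.593792 = 24.643603
φ(d₁) = (1/√(2π))·e^{−d₁²/2} = 0.398831
ν = S·φ(d₁)·√T = 80.851345

price = 24.643603
ν = 80.851345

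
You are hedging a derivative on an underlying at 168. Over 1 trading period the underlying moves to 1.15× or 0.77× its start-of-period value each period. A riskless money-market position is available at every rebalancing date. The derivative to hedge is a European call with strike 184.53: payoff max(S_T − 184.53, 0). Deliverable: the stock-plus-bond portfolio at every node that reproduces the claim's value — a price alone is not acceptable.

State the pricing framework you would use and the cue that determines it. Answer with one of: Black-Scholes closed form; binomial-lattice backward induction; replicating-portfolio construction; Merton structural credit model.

Key observation: a price alone would not answer the question — the per-node share/bond construction on the spot-168, 1.15/0.77 tree is required, and only the replicating-portfolio method yields it.

framework: replicating-portfolio construction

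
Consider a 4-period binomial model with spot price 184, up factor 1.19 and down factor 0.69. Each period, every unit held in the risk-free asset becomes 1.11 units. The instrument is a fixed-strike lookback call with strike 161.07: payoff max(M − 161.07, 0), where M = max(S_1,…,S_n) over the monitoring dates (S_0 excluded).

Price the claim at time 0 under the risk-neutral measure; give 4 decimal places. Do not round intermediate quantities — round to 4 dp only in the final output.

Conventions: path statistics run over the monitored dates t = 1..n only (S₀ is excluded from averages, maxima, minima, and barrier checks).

price = 93.5457

No-arbitrage gives p* = (R−d)/(u−d) = 0.8400: enumerate every path, weight its payoff by its p*-probability, and discount by R^4.
Enumerate all 2^4 = 16 price paths (U = up ×1.19, D = down ×0.69); each path with k up-moves has probability p*^k·(1−p*)^(4−k).
DDDD: M=126.9600, payoff=0.0000, prob=0.000655
UDDD: M=218.9600, payoff=57.8900, prob=0.003441
DUDD: M=151.0824, payoff=0.0000, prob=0.003441
UUDD: M=260.5624, payoff=99.4924, prob=0.018063
DDUD: M=126.9600, payoff=0.0000, prob=0.003441
UDUD: M=218.9600, payoff=57.8900, prob=0.018063
DUUD: M=179.7881, payoff=18.7181, prob=0.018063
UUUD: M=310.0693, payoff=148.9993, prob=0.094833
DDDU: M=126.9600, payoff=0.0000, prob=0.003441
UDDU: M=218.9600, payoff=57.8900, prob=0.018063
DUDU: M=151.0824, payoff=0.0000, prob=0.018063
UUDU: M=260.5624, payoff=99.4924, prob=0.094833
DDUU: M=126.9600, payoff=0.0000, prob=0.018063
UDUU: M=218.9600, payoff=57.8900, prob=0.094833
DUUU: M=213.9478, payoff=52.8778, prob=0.094833
UUUU: M=368.9824, payoff=207.9124, prob=0.497871
Price = Σ prob·payoff / R^4 = 142.008991 / 1.518070 = 93.5457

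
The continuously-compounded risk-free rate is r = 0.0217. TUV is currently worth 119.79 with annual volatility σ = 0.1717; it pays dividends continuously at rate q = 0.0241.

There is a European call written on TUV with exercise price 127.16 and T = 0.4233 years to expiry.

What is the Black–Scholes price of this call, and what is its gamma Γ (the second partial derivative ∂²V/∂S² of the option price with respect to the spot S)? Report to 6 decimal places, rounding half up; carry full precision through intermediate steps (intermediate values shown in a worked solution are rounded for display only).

price = 2.519722
Γ = 0.026201

σ√T = 0.1717·√0.4233 = 0.111711
d₁ = (ln(S/K) + (r−q+σ²/2)T) / (σ√T) = (ln(119.79/127.16) + (0.0217−0.0241+0.1717²/2)·0.4233) / 0.111711 = (-0.059706 + 0.005224) / 0.111711 = -0.487709
d₂ = d₁ − σ√T = -0.487709 − 0.111711 = -0.599419
e^{−rT} = 0.990856
e^{−qT} = 0.989850
N(d₁) = 0.312878,  N(d₂) = 0.274447
Call price V = S·e^{−qT}·N(d₁) − K·e^{−rT}·N(d₂) = 37.099269 − 34.579547 = 2.519722
φ(d₁) = (1/√(2π))·e^{−d₁²/2} = 0.354209
Γ = e^{−qT}·φ(d₁) / (S·σ·√T) = 0.026201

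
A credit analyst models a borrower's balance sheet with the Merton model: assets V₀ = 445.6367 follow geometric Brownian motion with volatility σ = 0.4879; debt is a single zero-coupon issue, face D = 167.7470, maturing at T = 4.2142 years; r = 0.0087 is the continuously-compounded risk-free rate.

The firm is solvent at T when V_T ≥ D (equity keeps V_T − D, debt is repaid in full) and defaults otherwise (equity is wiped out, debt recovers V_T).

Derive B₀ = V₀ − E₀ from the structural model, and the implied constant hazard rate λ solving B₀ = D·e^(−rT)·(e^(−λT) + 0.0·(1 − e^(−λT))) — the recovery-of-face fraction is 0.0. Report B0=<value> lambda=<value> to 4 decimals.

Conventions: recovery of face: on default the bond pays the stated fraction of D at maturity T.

B0=141.4918 lambda=0.0317

Apply the equity-as-call identities (strike 167.7470, horizon 4.2142 years):
d₁ = [ln(V₀/D) + (r + σ²/2)T] / (σ√T)
   = [ln(445.6367/167.7470) + (0.0087 + 0.5·0.4879²)·4.2142] / (0.4879·√4.2142)
   = [0.977047 + 0.538251] / 1.001586 = 1.512898
d₂ = d₁ − σ√T = 1.512898 − 1.001586 = 0.511312
N(d₁) = 0.934847,  N(d₂) = 0.695434,  e^(−rT) = 0.964000
E₀ = V₀·N(d₁) − D·e^(−rT)·N(d₂)
   = 445.6367·0.934847 − 167.7470·0.964000·0.695434 = 304.144929
B₀ = V₀ − E₀ = 445.6367 − 304.144929 = 141.491771
e^(−λT) = (B₀·e^(rT)/D − 0)/(1 − 0) = (141.4918·1.037344/167.7470 − 0)/1 = 0.87498233
λ = −ln(0.87498233)/4.2142 = 0.031691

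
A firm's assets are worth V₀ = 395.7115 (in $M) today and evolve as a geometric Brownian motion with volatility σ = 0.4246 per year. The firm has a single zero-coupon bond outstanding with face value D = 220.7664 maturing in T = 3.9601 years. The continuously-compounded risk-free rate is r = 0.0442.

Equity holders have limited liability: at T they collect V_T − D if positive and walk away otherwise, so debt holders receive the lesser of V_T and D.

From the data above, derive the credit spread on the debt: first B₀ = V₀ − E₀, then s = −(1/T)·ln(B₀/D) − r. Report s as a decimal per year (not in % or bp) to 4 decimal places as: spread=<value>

Work the structural quantities from V₀ = 395.7115 against face 220.7664:
d₁ = [ln(V₀/D) + (r + σ²/2)T] / (σ√T)
   = [ln(395.7115/220.7664) + (0.0442 + 0.5·0.4246²)·3.9601] / (0.4246·√3.9601)
   = [0.583580 + 0.532010] / 0.844954 = 1.320297
d₂ = d₁ − σ√T = 1.320297 − 0.844954 = 0.475343
N(d₁) = 0.906632,  N(d₂) = 0.682729,  e^(−rT) = 0.839426
E₀ = V₀·N(d₁) − D·e^(−rT)·N(d₂)
   = 395.7115·0.906632 − 220.7664·0.839426·0.682729 = 232.243385
B₀ = V₀ − E₀ = 395.7115 − 232.243385 = 163.468115
spread = −(1/T)·ln(B₀/D) − r = −(1/3.9601)·ln(163.468115/220.7664) − 0.0442 = 0.03167868

spread=0.0317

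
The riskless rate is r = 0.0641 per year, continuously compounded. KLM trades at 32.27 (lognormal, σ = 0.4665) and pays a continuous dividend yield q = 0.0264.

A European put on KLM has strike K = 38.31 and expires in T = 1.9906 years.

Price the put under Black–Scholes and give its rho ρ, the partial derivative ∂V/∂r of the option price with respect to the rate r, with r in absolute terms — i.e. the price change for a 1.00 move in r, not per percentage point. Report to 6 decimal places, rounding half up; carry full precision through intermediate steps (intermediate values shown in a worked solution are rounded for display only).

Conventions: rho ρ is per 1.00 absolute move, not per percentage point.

price = 9.934074
ρ = -45.837523

σ√T = 0.4665·√1.9906 = 0.658178
d₁ = (ln(S/K) + (r−q+σ²/2)T) / (σ√T) = (ln(32.27/38.31) + (0.0641−0.0264+0.4665²/2)·1.9906) / 0.658178 = (-0.171573 + 0.291645) / 0.658178 = 0.182431
d₂ = d₁ − σ√T = 0.182431 − 0.658178 = -0.475748
e^{−rT} = 0.880208
e^{−qT} = 0.948805
N(−d₁) = 0.427622,  N(−d₂) = 0.682873
Put price V = K·e^{−rT}·N(−d₂) − S·e^{−qT}·N(−d₁) = 23.026988 − 13.092914 = 9.934074
ρ = −K·T·e^{−rT}·N(−d₂) = -45.837523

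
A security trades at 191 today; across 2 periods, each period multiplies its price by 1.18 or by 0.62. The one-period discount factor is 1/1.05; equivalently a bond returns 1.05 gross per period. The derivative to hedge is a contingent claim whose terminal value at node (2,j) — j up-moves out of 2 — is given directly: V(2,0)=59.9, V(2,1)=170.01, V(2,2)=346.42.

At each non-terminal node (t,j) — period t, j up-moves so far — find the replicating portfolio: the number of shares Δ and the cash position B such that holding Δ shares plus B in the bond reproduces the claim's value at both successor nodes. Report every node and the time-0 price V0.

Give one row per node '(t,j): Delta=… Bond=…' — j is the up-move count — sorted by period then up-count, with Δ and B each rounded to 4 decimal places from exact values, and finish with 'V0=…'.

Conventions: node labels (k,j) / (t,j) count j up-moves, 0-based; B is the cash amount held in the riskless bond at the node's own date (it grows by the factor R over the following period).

(0,0): Delta=1.4337 Bond=-30.6777
(1,0): Delta=1.6604 Bond=-59.0548
(1,1): Delta=1.3977 Bond=-24.0963
V0=243.1640

Under the risk-neutral measure, an up-move has probability p* = (R−d)/(u−d) = 0.7679 and values discount at R = 1.05.
Terminal payoffs: V(2,0)=59.9000, V(2,1)=170.0100, V(2,2)=346.4200
  t=1,j=0: stock 118.4200 → up 139.7356 (V=170.0100), down 73.4204 (V=59.9000). Price 137.5702; hedge Δ=1.6604, bond B=-59.0548.
  t=1,j=1: stock 225.3800 → up 265.9484 (V=346.4200), down 139.7356 (V=170.0100). Price 290.9216; hedge Δ=1.3977, bond B=-24.0963.
  t=0,j=0: stock 191.0000 → up 225.3800 (V=290.9216), down 118.4200 (V=137.5702). Price 243.1640; hedge Δ=1.4337, bond B=-30.6777.
As a check, the time-0 holding Δ(0,0)·S0 + B(0,0) comes to 243.1640 — exactly V0.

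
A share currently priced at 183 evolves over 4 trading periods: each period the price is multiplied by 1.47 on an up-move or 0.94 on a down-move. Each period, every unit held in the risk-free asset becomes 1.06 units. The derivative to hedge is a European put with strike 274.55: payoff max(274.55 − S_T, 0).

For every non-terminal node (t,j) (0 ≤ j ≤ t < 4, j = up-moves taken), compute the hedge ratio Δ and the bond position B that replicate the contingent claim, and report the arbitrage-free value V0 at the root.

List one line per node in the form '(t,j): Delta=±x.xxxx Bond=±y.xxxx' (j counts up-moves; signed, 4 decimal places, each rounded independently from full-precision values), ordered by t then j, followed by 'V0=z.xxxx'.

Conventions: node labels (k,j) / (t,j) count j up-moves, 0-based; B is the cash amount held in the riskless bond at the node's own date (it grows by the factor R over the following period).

(0,0): Delta=-0.5027 Bond=146.3214
(1,0): Delta=-0.6454 Bond=179.6471
(1,1): Delta=-0.1909 Bond=71.2336
(2,0): Delta=-0.8134 Bond=217.5923
(2,1): Delta=-0.2783 Bond=97.6074
(2,2): Delta=0.0000 Bond=0.0000
(3,0): Delta=-1.0000 Bond=259.0094
(3,1): Delta=-0.4057 Bond=133.7459
(3,2): Delta=0.0000 Bond=0.0000
(3,3): Delta=0.0000 Bond=0.0000
V0=54.3263

Under the risk-neutral measure, an up-move has probability p* = (R−d)/(u−d) = 0.2264 and values discount at R = 1.06.
Terminal payoffs: V(4,0)=131.6729, V(4,1)=51.1146, V(4,2)=0.0000, V(4,3)=0.0000, V(4,4)=0.0000
  t=3,j=0: stock 151.9969 → up 223.4354 (V=51.1146), down 142.8771 (V=131.6729). Price 107.0126; hedge Δ=-1.0000, bond B=259.0094.
  t=3,j=1: stock 237.6972 → up 349.4149 (V=0.0000), down 223.4354 (V=51.1146). Price 37.3033; hedge Δ=-0.4057, bond B=133.7459.
  t=3,j=2: stock 371.7180 → up 546.4255 (V=0.0000), down 349.4149 (V=0.0000). Price 0.0000; hedge Δ=0.0000, bond B=0.0000.
  t=3,j=3: stock 581.3037 → up 854.5165 (V=0.0000), down 546.4255 (V=0.0000). Price 0.0000; hedge Δ=0.0000, bond B=0.0000.
  t=2,j=0: stock 161.6988 → up 237.6972 (V=37.3033), down 151.9969 (V=107.0126). Price 86.0654; hedge Δ=-0.8134, bond B=217.5923.
  t=2,j=1: stock 252.8694 → up 371.7180 (V=0.0000), down 237.6972 (V=37.3033). Price 27.2238; hedge Δ=-0.2783, bond B=97.6074.
  t=2,j=2: stock 395.4447 → up 581.3037 (V=0.0000), down 371.7180 (V=0.0000). Price 0.0000; hedge Δ=0.0000, bond B=0.0000.
  t=1,j=0: stock 172.0200 → up 252.8694 (V=27.2238), down 161.6988 (V=86.0654). Price 68.6253; hedge Δ=-0.6454, bond B=179.6471.
  t=1,j=1: stock 269.0100 → up 395.4447 (V=0.0000), down 252.8694 (V=27.2238). Price 19.8679; hedge Δ=-0.1909, bond B=71.2336.
  t=0,j=0: stock 183.0000 → up 269.0100 (V=19.8679), down 172.0200 (V=68.6253). Price 54.3263; hedge Δ=-0.5027, bond B=146.3214.
As a check, the time-0 holding Δ(0,0)·S0 + B(0,0) comes to 54.3263 — exactly V0.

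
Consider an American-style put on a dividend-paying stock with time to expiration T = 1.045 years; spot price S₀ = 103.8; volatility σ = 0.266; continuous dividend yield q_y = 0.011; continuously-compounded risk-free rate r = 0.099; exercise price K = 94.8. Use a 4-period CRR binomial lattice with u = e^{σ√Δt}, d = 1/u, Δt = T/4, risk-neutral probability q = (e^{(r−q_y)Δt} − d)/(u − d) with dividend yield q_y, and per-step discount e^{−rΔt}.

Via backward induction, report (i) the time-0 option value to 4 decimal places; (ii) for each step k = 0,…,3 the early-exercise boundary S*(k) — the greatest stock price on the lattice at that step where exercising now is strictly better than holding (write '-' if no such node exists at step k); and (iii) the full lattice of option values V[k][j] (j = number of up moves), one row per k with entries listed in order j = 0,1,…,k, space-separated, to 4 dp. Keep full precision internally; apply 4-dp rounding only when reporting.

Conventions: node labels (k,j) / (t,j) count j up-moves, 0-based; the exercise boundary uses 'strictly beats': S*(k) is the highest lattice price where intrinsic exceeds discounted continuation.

price = 4.4148
boundary = - - 79.0869 69.0332
tree:
4.4148
8.4838 1.3133
15.7131 3.0037 0.0000
25.7668 6.8701 0.0000 0.0000
34.5425 15.7131 0.0000 0.0000 0.0000

params: Δt=0.26125 u=1.14564 d=0.87288 q=0.55133 e^(-rΔt)=0.97447
t_4 payoffs: 34.5425 15.7131 0.0000 0.0000 0.0000
t_3: node(3,0) S=69.0332 payoff=25.7668 vs cont=23.5445 → 25.7668 [stop]  node(3,1) S=90.6047 payoff=4.1953 vs cont=6.8701 → 6.8701 [wait]  node(3,2) S=118.9170 payoff=0.0000 vs cont=0.0000 → 0.0000 [wait]  node(3,3) S=156.0763 payoff=0.0000 vs cont=0.0000 → 0.0000 [wait]  ⇒ S*(3)=69.0332
t_2: node(2,0) S=79.0869 payoff=15.7131 vs cont=14.9567 → 15.7131 [stop]  node(2,1) S=103.8000 payoff=0.0000 vs cont=3.0037 → 3.0037 [wait]  node(2,2) S=136.2355 payoff=0.0000 vs cont=0.0000 → 0.0000 [wait]  ⇒ S*(2)=79.0869
t_1: node(1,0) S=90.6047 payoff=4.1953 vs cont=8.4838 → 8.4838 [wait]  node(1,1) S=118.9170 payoff=0.0000 vs cont=1.3133 → 1.3133 [wait]  ⇒ S*(1)=-
t_0: node(0,0) S=103.8000 payoff=0.0000 vs cont=4.4148 → 4.4148 [wait]  ⇒ S*(0)=-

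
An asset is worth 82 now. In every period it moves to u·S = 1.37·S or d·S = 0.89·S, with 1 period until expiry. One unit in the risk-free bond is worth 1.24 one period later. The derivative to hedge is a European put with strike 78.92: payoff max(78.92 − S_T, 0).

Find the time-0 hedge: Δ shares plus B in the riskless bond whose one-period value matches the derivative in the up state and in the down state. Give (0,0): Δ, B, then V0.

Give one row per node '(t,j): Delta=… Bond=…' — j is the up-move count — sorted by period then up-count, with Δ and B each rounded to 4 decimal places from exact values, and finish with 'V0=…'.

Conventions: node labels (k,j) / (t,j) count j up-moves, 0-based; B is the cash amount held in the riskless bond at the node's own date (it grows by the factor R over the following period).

(0,0): Delta=-0.1509 Bond=13.6724
V0=1.2974

Since d<R<u, set p* = (R−d)/(u−d) = 0.7292; price each node as the discounted p*-expectation of its children.
Payoffs at expiry: V(1,0)=5.9400, V(1,1)=0.0000
  t=0,j=0: stock 82.0000 → up 112.3400 (V=0.0000), down 72.9800 (V=5.9400). Price 1.2974; hedge Δ=-0.1509, bond B=13.6724.
Check: Δ(0,0)·S0 + B(0,0) = 1.2974 = V0.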